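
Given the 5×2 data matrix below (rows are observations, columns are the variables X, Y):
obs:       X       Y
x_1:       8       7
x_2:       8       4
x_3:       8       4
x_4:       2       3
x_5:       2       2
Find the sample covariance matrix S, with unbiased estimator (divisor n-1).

Step 1 — column means:
  mean(X) = (8 + 8 + 8 + 2 + 2) / 5 = 28/5 = 5.6
  mean(Y) = (7 + 4 + 4 + 3 + 2) / 5 = 20/5 = 4

Step 2 — sample covariance S[i,j] = (1/(n-1)) · Σ_k (x_{k,i} - mean_i) · (x_{k,j} - mean_j), with n-1 = 4.
  S[X,X] = ((2.4)·(2.4) + (2.4)·(2.4) + (2.4)·(2.4) + (-3.6)·(-3.6) + (-3.6)·(-3.6)) / 4 = 43.2/4 = 10.8
  S[X,Y] = ((2.4)·(3) + (2.4)·(0) + (2.4)·(0) + (-3.6)·(-1) + (-3.6)·(-2)) / 4 = 18/4 = 4.5
  S[Y,Y] = ((3)·(3) + (0)·(0) + (0)·(0) + (-1)·(-1) + (-2)·(-2)) / 4 = 14/4 = 3.5

S is symmetric (S[j,i] = S[i,j]). Assembling:

S = [[10.8, 4.5],
 [4.5, 3.5]]


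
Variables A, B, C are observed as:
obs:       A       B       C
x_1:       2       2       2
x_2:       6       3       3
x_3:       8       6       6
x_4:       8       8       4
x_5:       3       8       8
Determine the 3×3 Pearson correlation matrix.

Step 1 — column means:
  mean(A) = (2 + 6 + 8 + 8 + 3) / 5 = 27/5 = 5.4
  mean(B) = (2 + 3 + 6 + 8 + 8) / 5 = 27/5 = 5.4
  mean(C) = (2 + 3 + 6 + 4 + 8) / 5 = 23/5 = 4.6

Step 2 — sample variances and covariances s[i,j] = (1/(n-1)) · Σ_k (x_{k,i} - mean_i) · (x_{k,j} - mean_j), with n-1 = 4:
  s[A,A] = ((-3.4)·(-3.4) + (0.6)·(0.6) + (2.6)·(2.6) + (2.6)·(2.6) + (-2.4)·(-2.4)) / 4 = 31.2/4 = 7.8
  s[A,B] = ((-3.4)·(-3.4) + (0.6)·(-2.4) + (2.6)·(0.6) + (2.6)·(2.6) + (-2.4)·(2.6)) / 4 = 12.2/4 = 3.05
  s[A,C] = ((-3.4)·(-2.6) + (0.6)·(-1.6) + (2.6)·(1.4) + (2.6)·(-0.6) + (-2.4)·(3.4)) / 4 = 1.8/4 = 0.45
  s[B,B] = ((-3.4)·(-3.4) + (-2.4)·(-2.4) + (0.6)·(0.6) + (2.6)·(2.6) + (2.6)·(2.6)) / 4 = 31.2/4 = 7.8
  s[B,C] = ((-3.4)·(-2.6) + (-2.4)·(-1.6) + (0.6)·(1.4) + (2.6)·(-0.6) + (2.6)·(3.4)) / 4 = 20.8/4 = 5.2
  s[C,C] = ((-2.6)·(-2.6) + (-1.6)·(-1.6) + (1.4)·(1.4) + (-0.6)·(-0.6) + (3.4)·(3.4)) / 4 = 23.2/4 = 5.8
  Sample standard deviations s_i = √(s[i,i]):
  s(A) = √(7.8) = 2.7928
  s(B) = √(7.8) = 2.7928
  s(C) = √(5.8) = 2.4083

Step 3 — r_{ij} = s_{ij} / (s_i · s_j):
  r[A,A] = 1 (diagonal).
  r[A,B] = 3.05 / (2.7928 · 2.7928) = 3.05 / 7.8 = 0.391
  r[A,C] = 0.45 / (2.7928 · 2.4083) = 0.45 / 6.7261 = 0.0669
  r[B,B] = 1 (diagonal).
  r[B,C] = 5.2 / (2.7928 · 2.4083) = 5.2 / 6.7261 = 0.7731
  r[C,C] = 1 (diagonal).

R is symmetric with unit diagonal. Assembling:

R = [[1, 0.391, 0.0669],
 [0.391, 1, 0.7731],
 [0.0669, 0.7731, 1]]


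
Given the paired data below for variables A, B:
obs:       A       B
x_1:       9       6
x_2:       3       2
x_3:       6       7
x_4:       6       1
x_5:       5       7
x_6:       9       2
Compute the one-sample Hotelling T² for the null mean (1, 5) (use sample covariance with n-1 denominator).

Step 1 — sample mean vector:
  mean(A) = (9 + 3 + 6 + 6 + 5 + 9) / 6 = 38/6 = 6.3333
  mean(B) = (6 + 2 + 7 + 1 + 7 + 2) / 6 = 25/6 = 4.1667
  x̄ = (6.3333, 4.1667),  deviation x̄ - mu_0 = (6.3333, 4.1667) - (1, 5) = (5.3333, -0.8333).

Step 2 — sample covariance matrix, S[i,j] = (1/(n-1)) · Σ_k (x_{k,i} - mean_i) · (x_{k,j} - mean_j), divisor n-1 = 5:
  S[A,A] = ((2.6667)·(2.6667) + (-3.3333)·(-3.3333) + (-0.3333)·(-0.3333) + (-0.3333)·(-0.3333) + (-1.3333)·(-1.3333) + (2.6667)·(2.6667)) / 5 = 27.3333/5 = 5.4667
  S[A,B] = ((2.6667)·(1.8333) + (-3.3333)·(-2.1667) + (-0.3333)·(2.8333) + (-0.3333)·(-3.1667) + (-1.3333)·(2.8333) + (2.6667)·(-2.1667)) / 5 = 2.6667/5 = 0.5333
  S[B,B] = ((1.8333)·(1.8333) + (-2.1667)·(-2.1667) + (2.8333)·(2.8333) + (-3.1667)·(-3.1667) + (2.8333)·(2.8333) + (-2.1667)·(-2.1667)) / 5 = 38.8333/5 = 7.7667
  S = [[5.4667, 0.5333],
 [0.5333, 7.7667]].

Step 3 — invert S. det(S) = 5.4667·7.7667 - (0.5333)² = 42.1733.
  S^{-1} = (1/det) · [[d, -b], [-b, a]] = [[0.1842, -0.0126],
 [-0.0126, 0.1296]].

Step 4 — quadratic form (x̄ - mu_0)^T · S^{-1} · (x̄ - mu_0):
  S^{-1} · (x̄ - mu_0) = (0.9927, -0.1755),
  (x̄ - mu_0)^T · [...] = (5.3333)·(0.9927) + (-0.8333)·(-0.1755) = 5.4408.

Step 5 — scale by n: T² = 6 · 5.4408 = 32.6446.

T² ≈ 32.6446


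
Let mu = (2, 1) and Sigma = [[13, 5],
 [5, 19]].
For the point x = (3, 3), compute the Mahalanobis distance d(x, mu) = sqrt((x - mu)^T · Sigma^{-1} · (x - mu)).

Step 1 — centre the observation: (x - mu) = (1, 2).

Step 2 — invert Sigma. det(Sigma) = 13·19 - (5)² = 222.
  Sigma^{-1} = (1/det) · [[d, -b], [-b, a]] = [[0.0856, -0.0225],
 [-0.0225, 0.0586]].

Step 3 — form the quadratic (x - mu)^T · Sigma^{-1} · (x - mu):
  Sigma^{-1} · (x - mu) = (0.0405, 0.0946).
  (x - mu)^T · [Sigma^{-1} · (x - mu)] = (1)·(0.0405) + (2)·(0.0946) = 0.2297.

Step 4 — take square root: d = √(0.2297) ≈ 0.4793.

d(x, mu) = √(0.2297) ≈ 0.4793


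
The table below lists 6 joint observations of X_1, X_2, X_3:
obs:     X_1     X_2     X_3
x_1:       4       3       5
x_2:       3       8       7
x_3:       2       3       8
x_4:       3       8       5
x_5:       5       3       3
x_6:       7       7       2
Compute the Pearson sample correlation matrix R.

Step 1 — column means:
  mean(X_1) = (4 + 3 + 2 + 3 + 5 + 7) / 6 = 24/6 = 4
  mean(X_2) = (3 + 8 + 3 + 8 + 3 + 7) / 6 = 32/6 = 5.3333
  mean(X_3) = (5 + 7 + 8 + 5 + 3 + 2) / 6 = 30/6 = 5

Step 2 — sample variances and covariances s[i,j] = (1/(n-1)) · Σ_k (x_{k,i} - mean_i) · (x_{k,j} - mean_j), with n-1 = 5:
  s[X_1,X_1] = ((0)·(0) + (-1)·(-1) + (-2)·(-2) + (-1)·(-1) + (1)·(1) + (3)·(3)) / 5 = 16/5 = 3.2
  s[X_1,X_2] = ((0)·(-2.3333) + (-1)·(2.6667) + (-2)·(-2.3333) + (-1)·(2.6667) + (1)·(-2.3333) + (3)·(1.6667)) / 5 = 2/5 = 0.4
  s[X_1,X_3] = ((0)·(0) + (-1)·(2) + (-2)·(3) + (-1)·(0) + (1)·(-2) + (3)·(-3)) / 5 = -19/5 = -3.8
  s[X_2,X_2] = ((-2.3333)·(-2.3333) + (2.6667)·(2.6667) + (-2.3333)·(-2.3333) + (2.6667)·(2.6667) + (-2.3333)·(-2.3333) + (1.6667)·(1.6667)) / 5 = 33.3333/5 = 6.6667
  s[X_2,X_3] = ((-2.3333)·(0) + (2.6667)·(2) + (-2.3333)·(3) + (2.6667)·(0) + (-2.3333)·(-2) + (1.6667)·(-3)) / 5 = -2/5 = -0.4
  s[X_3,X_3] = ((0)·(0) + (2)·(2) + (3)·(3) + (0)·(0) + (-2)·(-2) + (-3)·(-3)) / 5 = 26/5 = 5.2
  Sample standard deviations s_i = √(s[i,i]):
  s(X_1) = √(3.2) = 1.7889
  s(X_2) = √(6.6667) = 2.582
  s(X_3) = √(5.2) = 2.2804

Step 3 — r_{ij} = s_{ij} / (s_i · s_j):
  r[X_1,X_1] = 1 (diagonal).
  r[X_1,X_2] = 0.4 / (1.7889 · 2.582) = 0.4 / 4.6188 = 0.0866
  r[X_1,X_3] = -3.8 / (1.7889 · 2.2804) = -3.8 / 4.0792 = -0.9316
  r[X_2,X_2] = 1 (diagonal).
  r[X_2,X_3] = -0.4 / (2.582 · 2.2804) = -0.4 / 5.8878 = -0.0679
  r[X_3,X_3] = 1 (diagonal).

R is symmetric with unit diagonal. Assembling:

R = [[1, 0.0866, -0.9316],
 [0.0866, 1, -0.0679],
 [-0.9316, -0.0679, 1]]


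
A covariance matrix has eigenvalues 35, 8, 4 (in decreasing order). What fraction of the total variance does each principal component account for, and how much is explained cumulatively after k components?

Step 1 — total variance = trace(Sigma) = Σ λ_i = 35 + 8 + 4 = 47.

Step 2 — fraction explained by component i = λ_i / Σ λ:
  PC1: 35/47 = 0.7447
  PC2: 8/47 = 0.1702
  PC3: 4/47 = 0.0851

Step 3 — cumulative fraction after k components = (λ_1 + ... + λ_k) / Σ λ:
  k = 1: 35/47 = 0.7447
  k = 2: (35 + 8)/47 = 43/47 = 0.9149
  k = 3: (35 + 8 + 4)/47 = 47/47 = 1

Summary (fraction, with percent):

explained: PC1 0.7447 (74.47%), PC2 0.1702 (17.02%), PC3 0.0851 (8.51%);  cumulative: 0.7447, 0.9149, 1


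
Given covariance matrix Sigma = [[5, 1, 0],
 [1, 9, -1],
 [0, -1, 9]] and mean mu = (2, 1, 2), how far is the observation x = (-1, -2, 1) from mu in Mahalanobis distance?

Step 1 — centre the observation: (x - mu) = (-3, -3, -1).

Step 2 — invert Sigma (cofactor / det for 3×3, or solve directly):
  Sigma^{-1} = [[0.2046, -0.023, -0.0026],
 [-0.023, 0.1151, 0.0128],
 [-0.0026, 0.0128, 0.1125]].

Step 3 — form the quadratic (x - mu)^T · Sigma^{-1} · (x - mu):
  Sigma^{-1} · (x - mu) = (-0.5422, -0.289, -0.1432).
  (x - mu)^T · [Sigma^{-1} · (x - mu)] = (-3)·(-0.5422) + (-3)·(-0.289) + (-1)·(-0.1432) = 2.6368.

Step 4 — take square root: d = √(2.6368) ≈ 1.6238.

d(x, mu) = √(2.6368) ≈ 1.6238


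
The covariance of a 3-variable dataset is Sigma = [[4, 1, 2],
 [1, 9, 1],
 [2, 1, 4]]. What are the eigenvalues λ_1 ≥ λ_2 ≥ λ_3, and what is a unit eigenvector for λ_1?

Step 1 — characteristic polynomial p(λ) = det(λI - Sigma) = λ³ - tr·λ² + c_1·λ - det, where tr = trace, c_1 = sum of the principal 2×2 minors, det = det(Sigma):
  tr = 4 + 9 + 4 = 17,
  c_1 = (4·9 - (1)²) + (4·4 - (2)²) + (9·4 - (1)²) = 35 + 12 + 35 = 82,
  det = 4·(9·4 - (1)²) - (1)·((1)·4 - (1)·(2)) + (2)·((1)·(1) - 9·(2)) = 4·(35) - (1)·(2) + (2)·(-17) = 104.
  So p(λ) = λ³ - 17λ² + 82λ - 104.
Step 2 — look for an integer root (rational root theorem: any rational root is an integer divisor of 104). Testing λ = 2:
  p(2) = 8 - 68 + 164 - 104 = 0  ✓
  Dividing out (λ - 2): p(λ) = (λ - 2)(λ² - 15λ + 52).
Step 3 — remaining eigenvalues from the quadratic λ² - 15λ + 52 = 0:
  Δ = 15² - 4·52 = 225 - 208 = 17,  λ = (15 ± √17)/2 = (15 ± 4.1231)/2 ≈ 9.5616 or 5.4384.
  Sorted: λ_1 = 9.5616,  λ_2 = 5.4384,  λ_3 = 2  (check: sum = 17 = tr ✓).

Step 4 — unit eigenvector for λ_1 ≈ 9.5616: v spans the null space of (Sigma - λ_1 I), whose rows are
  r_1 = (-5.5616, 1, 2),  r_2 = (1, -0.5616, 1),  r_3 = (2, 1, -5.5616).
  v is orthogonal to every row, so take v ∝ r_1 × r_2 = ((1)·(1) - (2)·(-0.5616), (2)·(1) - (-5.5616)·(1), (-5.5616)·(-0.5616) - (1)·(1)) ≈ (2.1231, 7.5616, 2.1231).
  Let u = (2.1231, 7.5616, 2.1231).
  ||u|| = √((2.1231)² + (7.5616)² + (2.1231)²) = √(66.1922) ≈ 8.1359,  v_1 = u/||u|| ≈ (0.261, 0.9294, 0.261) (||v_1|| = 1).

λ_1 = 9.5616,  λ_2 = 5.4384,  λ_3 = 2;  v_1 ≈ (0.261, 0.9294, 0.261)


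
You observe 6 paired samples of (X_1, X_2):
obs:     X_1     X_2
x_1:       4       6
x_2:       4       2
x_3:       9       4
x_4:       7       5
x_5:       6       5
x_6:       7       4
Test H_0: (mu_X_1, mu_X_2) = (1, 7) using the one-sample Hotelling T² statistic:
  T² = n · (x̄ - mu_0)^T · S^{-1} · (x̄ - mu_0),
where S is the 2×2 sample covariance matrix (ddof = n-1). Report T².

Step 1 — sample mean vector:
  mean(X_1) = (4 + 4 + 9 + 7 + 6 + 7) / 6 = 37/6 = 6.1667
  mean(X_2) = (6 + 2 + 4 + 5 + 5 + 4) / 6 = 26/6 = 4.3333
  x̄ = (6.1667, 4.3333),  deviation x̄ - mu_0 = (6.1667, 4.3333) - (1, 7) = (5.1667, -2.6667).

Step 2 — sample covariance matrix, S[i,j] = (1/(n-1)) · Σ_k (x_{k,i} - mean_i) · (x_{k,j} - mean_j), divisor n-1 = 5:
  S[X_1,X_1] = ((-2.1667)·(-2.1667) + (-2.1667)·(-2.1667) + (2.8333)·(2.8333) + (0.8333)·(0.8333) + (-0.1667)·(-0.1667) + (0.8333)·(0.8333)) / 5 = 18.8333/5 = 3.7667
  S[X_1,X_2] = ((-2.1667)·(1.6667) + (-2.1667)·(-2.3333) + (2.8333)·(-0.3333) + (0.8333)·(0.6667) + (-0.1667)·(0.6667) + (0.8333)·(-0.3333)) / 5 = 0.6667/5 = 0.1333
  S[X_2,X_2] = ((1.6667)·(1.6667) + (-2.3333)·(-2.3333) + (-0.3333)·(-0.3333) + (0.6667)·(0.6667) + (0.6667)·(0.6667) + (-0.3333)·(-0.3333)) / 5 = 9.3333/5 = 1.8667
  S = [[3.7667, 0.1333],
 [0.1333, 1.8667]].

Step 3 — invert S. det(S) = 3.7667·1.8667 - (0.1333)² = 7.0133.
  S^{-1} = (1/det) · [[d, -b], [-b, a]] = [[0.2662, -0.019],
 [-0.019, 0.5371]].

Step 4 — quadratic form (x̄ - mu_0)^T · S^{-1} · (x̄ - mu_0):
  S^{-1} · (x̄ - mu_0) = (1.4259, -1.5304),
  (x̄ - mu_0)^T · [...] = (5.1667)·(1.4259) + (-2.6667)·(-1.5304) = 11.448.

Step 5 — scale by n: T² = 6 · 11.448 = 68.6882.

T² ≈ 68.6882


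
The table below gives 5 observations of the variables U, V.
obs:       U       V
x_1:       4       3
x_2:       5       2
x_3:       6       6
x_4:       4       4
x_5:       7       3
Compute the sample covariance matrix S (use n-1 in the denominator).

Step 1 — column means:
  mean(U) = (4 + 5 + 6 + 4 + 7) / 5 = 26/5 = 5.2
  mean(V) = (3 + 2 + 6 + 4 + 3) / 5 = 18/5 = 3.6

Step 2 — sample covariance S[i,j] = (1/(n-1)) · Σ_k (x_{k,i} - mean_i) · (x_{k,j} - mean_j), with n-1 = 4.
  S[U,U] = ((-1.2)·(-1.2) + (-0.2)·(-0.2) + (0.8)·(0.8) + (-1.2)·(-1.2) + (1.8)·(1.8)) / 4 = 6.8/4 = 1.7
  S[U,V] = ((-1.2)·(-0.6) + (-0.2)·(-1.6) + (0.8)·(2.4) + (-1.2)·(0.4) + (1.8)·(-0.6)) / 4 = 1.4/4 = 0.35
  S[V,V] = ((-0.6)·(-0.6) + (-1.6)·(-1.6) + (2.4)·(2.4) + (0.4)·(0.4) + (-0.6)·(-0.6)) / 4 = 9.2/4 = 2.3

S is symmetric (S[j,i] = S[i,j]). Assembling:

S = [[1.7, 0.35],
 [0.35, 2.3]]


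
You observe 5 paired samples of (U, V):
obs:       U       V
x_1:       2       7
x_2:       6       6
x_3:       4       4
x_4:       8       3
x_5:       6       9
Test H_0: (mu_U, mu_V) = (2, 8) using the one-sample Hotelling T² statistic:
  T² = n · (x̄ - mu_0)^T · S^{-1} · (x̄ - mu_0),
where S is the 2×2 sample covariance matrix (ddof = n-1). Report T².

Step 1 — sample mean vector:
  mean(U) = (2 + 6 + 4 + 8 + 6) / 5 = 26/5 = 5.2
  mean(V) = (7 + 6 + 4 + 3 + 9) / 5 = 29/5 = 5.8
  x̄ = (5.2, 5.8),  deviation x̄ - mu_0 = (5.2, 5.8) - (2, 8) = (3.2, -2.2).

Step 2 — sample covariance matrix, S[i,j] = (1/(n-1)) · Σ_k (x_{k,i} - mean_i) · (x_{k,j} - mean_j), divisor n-1 = 4:
  S[U,U] = ((-3.2)·(-3.2) + (0.8)·(0.8) + (-1.2)·(-1.2) + (2.8)·(2.8) + (0.8)·(0.8)) / 4 = 20.8/4 = 5.2
  S[U,V] = ((-3.2)·(1.2) + (0.8)·(0.2) + (-1.2)·(-1.8) + (2.8)·(-2.8) + (0.8)·(3.2)) / 4 = -6.8/4 = -1.7
  S[V,V] = ((1.2)·(1.2) + (0.2)·(0.2) + (-1.8)·(-1.8) + (-2.8)·(-2.8) + (3.2)·(3.2)) / 4 = 22.8/4 = 5.7
  S = [[5.2, -1.7],
 [-1.7, 5.7]].

Step 3 — invert S. det(S) = 5.2·5.7 - (-1.7)² = 26.75.
  S^{-1} = (1/det) · [[d, -b], [-b, a]] = [[0.2131, 0.0636],
 [0.0636, 0.1944]].

Step 4 — quadratic form (x̄ - mu_0)^T · S^{-1} · (x̄ - mu_0):
  S^{-1} · (x̄ - mu_0) = (0.5421, -0.2243),
  (x̄ - mu_0)^T · [...] = (3.2)·(0.5421) + (-2.2)·(-0.2243) = 2.228.

Step 5 — scale by n: T² = 5 · 2.228 = 11.1402.

T² ≈ 11.1402


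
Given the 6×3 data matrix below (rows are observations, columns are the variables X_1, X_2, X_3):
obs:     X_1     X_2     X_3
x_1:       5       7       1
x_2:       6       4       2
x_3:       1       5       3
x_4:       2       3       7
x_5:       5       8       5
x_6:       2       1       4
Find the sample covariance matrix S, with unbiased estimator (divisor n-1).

Step 1 — column means:
  mean(X_1) = (5 + 6 + 1 + 2 + 5 + 2) / 6 = 21/6 = 3.5
  mean(X_2) = (7 + 4 + 5 + 3 + 8 + 1) / 6 = 28/6 = 4.6667
  mean(X_3) = (1 + 2 + 3 + 7 + 5 + 4) / 6 = 22/6 = 3.6667

Step 2 — sample covariance S[i,j] = (1/(n-1)) · Σ_k (x_{k,i} - mean_i) · (x_{k,j} - mean_j), with n-1 = 5.
  S[X_1,X_1] = ((1.5)·(1.5) + (2.5)·(2.5) + (-2.5)·(-2.5) + (-1.5)·(-1.5) + (1.5)·(1.5) + (-1.5)·(-1.5)) / 5 = 21.5/5 = 4.3
  S[X_1,X_2] = ((1.5)·(2.3333) + (2.5)·(-0.6667) + (-2.5)·(0.3333) + (-1.5)·(-1.6667) + (1.5)·(3.3333) + (-1.5)·(-3.6667)) / 5 = 14/5 = 2.8
  S[X_1,X_3] = ((1.5)·(-2.6667) + (2.5)·(-1.6667) + (-2.5)·(-0.6667) + (-1.5)·(3.3333) + (1.5)·(1.3333) + (-1.5)·(0.3333)) / 5 = -10/5 = -2
  S[X_2,X_2] = ((2.3333)·(2.3333) + (-0.6667)·(-0.6667) + (0.3333)·(0.3333) + (-1.6667)·(-1.6667) + (3.3333)·(3.3333) + (-3.6667)·(-3.6667)) / 5 = 33.3333/5 = 6.6667
  S[X_2,X_3] = ((2.3333)·(-2.6667) + (-0.6667)·(-1.6667) + (0.3333)·(-0.6667) + (-1.6667)·(3.3333) + (3.3333)·(1.3333) + (-3.6667)·(0.3333)) / 5 = -7.6667/5 = -1.5333
  S[X_3,X_3] = ((-2.6667)·(-2.6667) + (-1.6667)·(-1.6667) + (-0.6667)·(-0.6667) + (3.3333)·(3.3333) + (1.3333)·(1.3333) + (0.3333)·(0.3333)) / 5 = 23.3333/5 = 4.6667

S is symmetric (S[j,i] = S[i,j]). Assembling:

S = [[4.3, 2.8, -2],
 [2.8, 6.6667, -1.5333],
 [-2, -1.5333, 4.6667]]


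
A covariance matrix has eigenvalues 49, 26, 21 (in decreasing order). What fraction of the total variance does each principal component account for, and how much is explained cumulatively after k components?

Step 1 — total variance = trace(Sigma) = Σ λ_i = 49 + 26 + 21 = 96.

Step 2 — fraction explained by component i = λ_i / Σ λ:
  PC1: 49/96 = 0.5104
  PC2: 26/96 = 0.2708
  PC3: 21/96 = 0.2188

Step 3 — cumulative fraction after k components = (λ_1 + ... + λ_k) / Σ λ:
  k = 1: 49/96 = 0.5104
  k = 2: (49 + 26)/96 = 75/96 = 0.7812
  k = 3: (49 + 26 + 21)/96 = 96/96 = 1

Summary (fraction, with percent):

explained: PC1 0.5104 (51.04%), PC2 0.2708 (27.08%), PC3 0.2188 (21.88%);  cumulative: 0.5104, 0.7812, 1


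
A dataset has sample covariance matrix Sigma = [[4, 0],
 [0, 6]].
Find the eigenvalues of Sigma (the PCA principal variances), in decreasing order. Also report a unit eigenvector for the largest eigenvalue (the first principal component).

Step 1 — characteristic polynomial of 2×2 Sigma:
  det(Sigma - λI) = λ² - trace · λ + det = 0.
  trace = 4 + 6 = 10, det = 4·6 - (0)² = 24.
Step 2 — discriminant:
  Δ = trace² - 4·det = 100 - 96 = 4.
Step 3 — eigenvalues:
  λ = (trace ± √Δ)/2 = (10 ± 2)/2,
  λ_1 = 6,  λ_2 = 4.

Step 4 — unit eigenvector for λ_1: Sigma is diagonal, so its eigenvectors are the coordinate axes. λ_1 = 6 is the diagonal entry on the second coordinate axis, hence
  v_1 = (0, 1) (||v_1|| = 1).

λ_1 = 6,  λ_2 = 4;  v_1 ≈ (0, 1)


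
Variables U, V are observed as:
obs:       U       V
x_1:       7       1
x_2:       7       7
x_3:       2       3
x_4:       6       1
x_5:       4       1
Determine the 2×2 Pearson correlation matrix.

Step 1 — column means:
  mean(U) = (7 + 7 + 2 + 6 + 4) / 5 = 26/5 = 5.2
  mean(V) = (1 + 7 + 3 + 1 + 1) / 5 = 13/5 = 2.6

Step 2 — sample variances and covariances s[i,j] = (1/(n-1)) · Σ_k (x_{k,i} - mean_i) · (x_{k,j} - mean_j), with n-1 = 4:
  s[U,U] = ((1.8)·(1.8) + (1.8)·(1.8) + (-3.2)·(-3.2) + (0.8)·(0.8) + (-1.2)·(-1.2)) / 4 = 18.8/4 = 4.7
  s[U,V] = ((1.8)·(-1.6) + (1.8)·(4.4) + (-3.2)·(0.4) + (0.8)·(-1.6) + (-1.2)·(-1.6)) / 4 = 4.4/4 = 1.1
  s[V,V] = ((-1.6)·(-1.6) + (4.4)·(4.4) + (0.4)·(0.4) + (-1.6)·(-1.6) + (-1.6)·(-1.6)) / 4 = 27.2/4 = 6.8
  Sample standard deviations s_i = √(s[i,i]):
  s(U) = √(4.7) = 2.1679
  s(V) = √(6.8) = 2.6077

Step 3 — r_{ij} = s_{ij} / (s_i · s_j):
  r[U,U] = 1 (diagonal).
  r[U,V] = 1.1 / (2.1679 · 2.6077) = 1.1 / 5.6533 = 0.1946
  r[V,V] = 1 (diagonal).

R is symmetric with unit diagonal. Assembling:

R = [[1, 0.1946],
 [0.1946, 1]]


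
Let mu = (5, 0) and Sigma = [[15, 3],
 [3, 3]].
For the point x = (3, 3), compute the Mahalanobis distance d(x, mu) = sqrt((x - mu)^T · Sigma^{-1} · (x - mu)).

Step 1 — centre the observation: (x - mu) = (-2, 3).

Step 2 — invert Sigma. det(Sigma) = 15·3 - (3)² = 36.
  Sigma^{-1} = (1/det) · [[d, -b], [-b, a]] = [[0.0833, -0.0833],
 [-0.0833, 0.4167]].

Step 3 — form the quadratic (x - mu)^T · Sigma^{-1} · (x - mu):
  Sigma^{-1} · (x - mu) = (-0.4167, 1.4167).
  (x - mu)^T · [Sigma^{-1} · (x - mu)] = (-2)·(-0.4167) + (3)·(1.4167) = 5.0833.

Step 4 — take square root: d = √(5.0833) ≈ 2.2546.

d(x, mu) = √(5.0833) ≈ 2.2546


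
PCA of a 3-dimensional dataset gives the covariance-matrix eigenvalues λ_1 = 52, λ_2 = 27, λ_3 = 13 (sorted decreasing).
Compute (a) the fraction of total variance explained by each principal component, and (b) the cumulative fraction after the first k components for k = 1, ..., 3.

Step 1 — total variance = trace(Sigma) = Σ λ_i = 52 + 27 + 13 = 92.

Step 2 — fraction explained by component i = λ_i / Σ λ:
  PC1: 52/92 = 0.5652
  PC2: 27/92 = 0.2935
  PC3: 13/92 = 0.1413

Step 3 — cumulative fraction after k components = (λ_1 + ... + λ_k) / Σ λ:
  k = 1: 52/92 = 0.5652
  k = 2: (52 + 27)/92 = 79/92 = 0.8587
  k = 3: (52 + 27 + 13)/92 = 92/92 = 1

Summary (fraction, with percent):

explained: PC1 0.5652 (56.52%), PC2 0.2935 (29.35%), PC3 0.1413 (14.13%);  cumulative: 0.5652, 0.8587, 1


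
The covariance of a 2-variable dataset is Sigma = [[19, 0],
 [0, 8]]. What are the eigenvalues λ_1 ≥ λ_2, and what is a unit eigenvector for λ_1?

Step 1 — characteristic polynomial of 2×2 Sigma:
  det(Sigma - λI) = λ² - trace · λ + det = 0.
  trace = 19 + 8 = 27, det = 19·8 - (0)² = 152.
Step 2 — discriminant:
  Δ = trace² - 4·det = 729 - 608 = 121.
Step 3 — eigenvalues:
  λ = (trace ± √Δ)/2 = (27 ± 11)/2,
  λ_1 = 19,  λ_2 = 8.

Step 4 — unit eigenvector for λ_1: Sigma is diagonal, so its eigenvectors are the coordinate axes. λ_1 = 19 is the diagonal entry on the first coordinate axis, hence
  v_1 = (1, 0) (||v_1|| = 1).

λ_1 = 19,  λ_2 = 8;  v_1 ≈ (1, 0)


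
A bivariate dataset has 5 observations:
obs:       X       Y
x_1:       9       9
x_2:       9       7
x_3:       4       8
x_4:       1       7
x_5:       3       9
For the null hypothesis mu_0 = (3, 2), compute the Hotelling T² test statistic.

Step 1 — sample mean vector:
  mean(X) = (9 + 9 + 4 + 1 + 3) / 5 = 26/5 = 5.2
  mean(Y) = (9 + 7 + 8 + 7 + 9) / 5 = 40/5 = 8
  x̄ = (5.2, 8),  deviation x̄ - mu_0 = (5.2, 8) - (3, 2) = (2.2, 6).

Step 2 — sample covariance matrix, S[i,j] = (1/(n-1)) · Σ_k (x_{k,i} - mean_i) · (x_{k,j} - mean_j), divisor n-1 = 4:
  S[X,X] = ((3.8)·(3.8) + (3.8)·(3.8) + (-1.2)·(-1.2) + (-4.2)·(-4.2) + (-2.2)·(-2.2)) / 4 = 52.8/4 = 13.2
  S[X,Y] = ((3.8)·(1) + (3.8)·(-1) + (-1.2)·(0) + (-4.2)·(-1) + (-2.2)·(1)) / 4 = 2/4 = 0.5
  S[Y,Y] = ((1)·(1) + (-1)·(-1) + (0)·(0) + (-1)·(-1) + (1)·(1)) / 4 = 4/4 = 1
  S = [[13.2, 0.5],
 [0.5, 1]].

Step 3 — invert S. det(S) = 13.2·1 - (0.5)² = 12.95.
  S^{-1} = (1/det) · [[d, -b], [-b, a]] = [[0.0772, -0.0386],
 [-0.0386, 1.0193]].

Step 4 — quadratic form (x̄ - mu_0)^T · S^{-1} · (x̄ - mu_0):
  S^{-1} · (x̄ - mu_0) = (-0.0618, 6.0309),
  (x̄ - mu_0)^T · [...] = (2.2)·(-0.0618) + (6)·(6.0309) = 36.0494.

Step 5 — scale by n: T² = 5 · 36.0494 = 180.2471.

T² ≈ 180.2471


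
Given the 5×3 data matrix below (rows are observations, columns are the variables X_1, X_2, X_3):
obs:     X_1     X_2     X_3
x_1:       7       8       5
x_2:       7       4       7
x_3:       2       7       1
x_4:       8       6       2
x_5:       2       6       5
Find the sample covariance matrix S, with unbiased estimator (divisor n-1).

Step 1 — column means:
  mean(X_1) = (7 + 7 + 2 + 8 + 2) / 5 = 26/5 = 5.2
  mean(X_2) = (8 + 4 + 7 + 6 + 6) / 5 = 31/5 = 6.2
  mean(X_3) = (5 + 7 + 1 + 2 + 5) / 5 = 20/5 = 4

Step 2 — sample covariance S[i,j] = (1/(n-1)) · Σ_k (x_{k,i} - mean_i) · (x_{k,j} - mean_j), with n-1 = 4.
  S[X_1,X_1] = ((1.8)·(1.8) + (1.8)·(1.8) + (-3.2)·(-3.2) + (2.8)·(2.8) + (-3.2)·(-3.2)) / 4 = 34.8/4 = 8.7
  S[X_1,X_2] = ((1.8)·(1.8) + (1.8)·(-2.2) + (-3.2)·(0.8) + (2.8)·(-0.2) + (-3.2)·(-0.2)) / 4 = -3.2/4 = -0.8
  S[X_1,X_3] = ((1.8)·(1) + (1.8)·(3) + (-3.2)·(-3) + (2.8)·(-2) + (-3.2)·(1)) / 4 = 8/4 = 2
  S[X_2,X_2] = ((1.8)·(1.8) + (-2.2)·(-2.2) + (0.8)·(0.8) + (-0.2)·(-0.2) + (-0.2)·(-0.2)) / 4 = 8.8/4 = 2.2
  S[X_2,X_3] = ((1.8)·(1) + (-2.2)·(3) + (0.8)·(-3) + (-0.2)·(-2) + (-0.2)·(1)) / 4 = -7/4 = -1.75
  S[X_3,X_3] = ((1)·(1) + (3)·(3) + (-3)·(-3) + (-2)·(-2) + (1)·(1)) / 4 = 24/4 = 6

S is symmetric (S[j,i] = S[i,j]). Assembling:

S = [[8.7, -0.8, 2],
 [-0.8, 2.2, -1.75],
 [2, -1.75, 6]]


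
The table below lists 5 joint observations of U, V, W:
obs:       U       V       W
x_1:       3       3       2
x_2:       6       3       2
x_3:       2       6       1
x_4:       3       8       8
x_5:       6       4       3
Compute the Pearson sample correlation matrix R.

Step 1 — column means:
  mean(U) = (3 + 6 + 2 + 3 + 6) / 5 = 20/5 = 4
  mean(V) = (3 + 3 + 6 + 8 + 4) / 5 = 24/5 = 4.8
  mean(W) = (2 + 2 + 1 + 8 + 3) / 5 = 16/5 = 3.2

Step 2 — sample variances and covariances s[i,j] = (1/(n-1)) · Σ_k (x_{k,i} - mean_i) · (x_{k,j} - mean_j), with n-1 = 4:
  s[U,U] = ((-1)·(-1) + (2)·(2) + (-2)·(-2) + (-1)·(-1) + (2)·(2)) / 4 = 14/4 = 3.5
  s[U,V] = ((-1)·(-1.8) + (2)·(-1.8) + (-2)·(1.2) + (-1)·(3.2) + (2)·(-0.8)) / 4 = -9/4 = -2.25
  s[U,W] = ((-1)·(-1.2) + (2)·(-1.2) + (-2)·(-2.2) + (-1)·(4.8) + (2)·(-0.2)) / 4 = -2/4 = -0.5
  s[V,V] = ((-1.8)·(-1.8) + (-1.8)·(-1.8) + (1.2)·(1.2) + (3.2)·(3.2) + (-0.8)·(-0.8)) / 4 = 18.8/4 = 4.7
  s[V,W] = ((-1.8)·(-1.2) + (-1.8)·(-1.2) + (1.2)·(-2.2) + (3.2)·(4.8) + (-0.8)·(-0.2)) / 4 = 17.2/4 = 4.3
  s[W,W] = ((-1.2)·(-1.2) + (-1.2)·(-1.2) + (-2.2)·(-2.2) + (4.8)·(4.8) + (-0.2)·(-0.2)) / 4 = 30.8/4 = 7.7
  Sample standard deviations s_i = √(s[i,i]):
  s(U) = √(3.5) = 1.8708
  s(V) = √(4.7) = 2.1679
  s(W) = √(7.7) = 2.7749

Step 3 — r_{ij} = s_{ij} / (s_i · s_j):
  r[U,U] = 1 (diagonal).
  r[U,V] = -2.25 / (1.8708 · 2.1679) = -2.25 / 4.0559 = -0.5548
  r[U,W] = -0.5 / (1.8708 · 2.7749) = -0.5 / 5.1913 = -0.0963
  r[V,V] = 1 (diagonal).
  r[V,W] = 4.3 / (2.1679 · 2.7749) = 4.3 / 6.0158 = 0.7148
  r[W,W] = 1 (diagonal).

R is symmetric with unit diagonal. Assembling:

R = [[1, -0.5548, -0.0963],
 [-0.5548, 1, 0.7148],
 [-0.0963, 0.7148, 1]]


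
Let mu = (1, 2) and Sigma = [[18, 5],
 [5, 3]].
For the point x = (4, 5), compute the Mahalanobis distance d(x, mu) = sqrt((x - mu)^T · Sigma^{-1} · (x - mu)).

Step 1 — centre the observation: (x - mu) = (3, 3).

Step 2 — invert Sigma. det(Sigma) = 18·3 - (5)² = 29.
  Sigma^{-1} = (1/det) · [[d, -b], [-b, a]] = [[0.1034, -0.1724],
 [-0.1724, 0.6207]].

Step 3 — form the quadratic (x - mu)^T · Sigma^{-1} · (x - mu):
  Sigma^{-1} · (x - mu) = (-0.2069, 1.3448).
  (x - mu)^T · [Sigma^{-1} · (x - mu)] = (3)·(-0.2069) + (3)·(1.3448) = 3.4138.

Step 4 — take square root: d = √(3.4138) ≈ 1.8476.

d(x, mu) = √(3.4138) ≈ 1.8476


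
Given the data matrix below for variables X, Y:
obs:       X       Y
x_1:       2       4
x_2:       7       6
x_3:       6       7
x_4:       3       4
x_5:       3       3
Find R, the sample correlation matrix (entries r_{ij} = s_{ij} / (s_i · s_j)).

Step 1 — column means:
  mean(X) = (2 + 7 + 6 + 3 + 3) / 5 = 21/5 = 4.2
  mean(Y) = (4 + 6 + 7 + 4 + 3) / 5 = 24/5 = 4.8

Step 2 — sample variances and covariances s[i,j] = (1/(n-1)) · Σ_k (x_{k,i} - mean_i) · (x_{k,j} - mean_j), with n-1 = 4:
  s[X,X] = ((-2.2)·(-2.2) + (2.8)·(2.8) + (1.8)·(1.8) + (-1.2)·(-1.2) + (-1.2)·(-1.2)) / 4 = 18.8/4 = 4.7
  s[X,Y] = ((-2.2)·(-0.8) + (2.8)·(1.2) + (1.8)·(2.2) + (-1.2)·(-0.8) + (-1.2)·(-1.8)) / 4 = 12.2/4 = 3.05
  s[Y,Y] = ((-0.8)·(-0.8) + (1.2)·(1.2) + (2.2)·(2.2) + (-0.8)·(-0.8) + (-1.8)·(-1.8)) / 4 = 10.8/4 = 2.7
  Sample standard deviations s_i = √(s[i,i]):
  s(X) = √(4.7) = 2.1679
  s(Y) = √(2.7) = 1.6432

Step 3 — r_{ij} = s_{ij} / (s_i · s_j):
  r[X,X] = 1 (diagonal).
  r[X,Y] = 3.05 / (2.1679 · 1.6432) = 3.05 / 3.5623 = 0.8562
  r[Y,Y] = 1 (diagonal).

R is symmetric with unit diagonal. Assembling:

R = [[1, 0.8562],
 [0.8562, 1]]


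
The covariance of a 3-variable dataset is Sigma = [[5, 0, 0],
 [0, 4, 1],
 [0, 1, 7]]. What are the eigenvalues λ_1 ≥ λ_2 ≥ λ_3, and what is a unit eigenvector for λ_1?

Step 1 — characteristic polynomial p(λ) = det(λI - Sigma) = λ³ - tr·λ² + c_1·λ - det, where tr = trace, c_1 = sum of the principal 2×2 minors, det = det(Sigma):
  tr = 5 + 4 + 7 = 16,
  c_1 = (5·4 - (0)²) + (5·7 - (0)²) + (4·7 - (1)²) = 20 + 35 + 27 = 82,
  det = 5·(4·7 - (1)²) - (0)·((0)·7 - (1)·(0)) + (0)·((0)·(1) - 4·(0)) = 5·(27) - (0)·(0) + (0)·(0) = 135.
  So p(λ) = λ³ - 16λ² + 82λ - 135.
Step 2 — look for an integer root (rational root theorem: any rational root is an integer divisor of 135). Testing λ = 5:
  p(5) = 125 - 400 + 410 - 135 = 0  ✓
  Dividing out (λ - 5): p(λ) = (λ - 5)(λ² - 11λ + 27).
Step 3 — remaining eigenvalues from the quadratic λ² - 11λ + 27 = 0:
  Δ = 11² - 4·27 = 121 - 108 = 13,  λ = (11 ± √13)/2 = (11 ± 3.6056)/2 ≈ 7.3028 or 3.6972.
  Sorted: λ_1 = 7.3028,  λ_2 = 5,  λ_3 = 3.6972  (check: sum = 16 = tr ✓).

Step 4 — unit eigenvector for λ_1 ≈ 7.3028: v spans the null space of (Sigma - λ_1 I), whose rows are
  r_1 = (-2.3028, 0, 0),  r_2 = (0, -3.3028, 1),  r_3 = (0, 1, -0.3028).
  v is orthogonal to every row, so take v ∝ r_1 × r_2 = ((0)·(1) - (0)·(-3.3028), (0)·(0) - (-2.3028)·(1), (-2.3028)·(-3.3028) - (0)·(0)) ≈ (0, 2.3028, 7.6056).
  Let u = (0, 2.3028, 7.6056).
  ||u|| = √((0)² + (2.3028)² + (7.6056)²) = √(63.1472) ≈ 7.9465,  v_1 = u/||u|| ≈ (0, 0.2898, 0.9571) (||v_1|| = 1).

λ_1 = 7.3028,  λ_2 = 5,  λ_3 = 3.6972;  v_1 ≈ (0, 0.2898, 0.9571)


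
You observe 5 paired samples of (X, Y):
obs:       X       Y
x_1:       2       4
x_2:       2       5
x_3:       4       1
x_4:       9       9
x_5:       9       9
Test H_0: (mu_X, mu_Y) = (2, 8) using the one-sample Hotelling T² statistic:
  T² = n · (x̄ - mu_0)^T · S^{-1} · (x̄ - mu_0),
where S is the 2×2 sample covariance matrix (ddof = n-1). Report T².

Step 1 — sample mean vector:
  mean(X) = (2 + 2 + 4 + 9 + 9) / 5 = 26/5 = 5.2
  mean(Y) = (4 + 5 + 1 + 9 + 9) / 5 = 28/5 = 5.6
  x̄ = (5.2, 5.6),  deviation x̄ - mu_0 = (5.2, 5.6) - (2, 8) = (3.2, -2.4).

Step 2 — sample covariance matrix, S[i,j] = (1/(n-1)) · Σ_k (x_{k,i} - mean_i) · (x_{k,j} - mean_j), divisor n-1 = 4:
  S[X,X] = ((-3.2)·(-3.2) + (-3.2)·(-3.2) + (-1.2)·(-1.2) + (3.8)·(3.8) + (3.8)·(3.8)) / 4 = 50.8/4 = 12.7
  S[X,Y] = ((-3.2)·(-1.6) + (-3.2)·(-0.6) + (-1.2)·(-4.6) + (3.8)·(3.4) + (3.8)·(3.4)) / 4 = 38.4/4 = 9.6
  S[Y,Y] = ((-1.6)·(-1.6) + (-0.6)·(-0.6) + (-4.6)·(-4.6) + (3.4)·(3.4) + (3.4)·(3.4)) / 4 = 47.2/4 = 11.8
  S = [[12.7, 9.6],
 [9.6, 11.8]].

Step 3 — invert S. det(S) = 12.7·11.8 - (9.6)² = 57.7.
  S^{-1} = (1/det) · [[d, -b], [-b, a]] = [[0.2045, -0.1664],
 [-0.1664, 0.2201]].

Step 4 — quadratic form (x̄ - mu_0)^T · S^{-1} · (x̄ - mu_0):
  S^{-1} · (x̄ - mu_0) = (1.0537, -1.0607),
  (x̄ - mu_0)^T · [...] = (3.2)·(1.0537) + (-2.4)·(-1.0607) = 5.9175.

Step 5 — scale by n: T² = 5 · 5.9175 = 29.5875.

T² ≈ 29.5875


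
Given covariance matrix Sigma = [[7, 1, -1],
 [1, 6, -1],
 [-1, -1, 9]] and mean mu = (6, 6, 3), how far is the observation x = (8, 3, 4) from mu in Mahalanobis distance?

Step 1 — centre the observation: (x - mu) = (2, -3, 1).

Step 2 — invert Sigma (cofactor / det for 3×3, or solve directly):
  Sigma^{-1} = [[0.148, -0.0223, 0.014],
 [-0.0223, 0.1732, 0.0168],
 [0.014, 0.0168, 0.1145]].

Step 3 — form the quadratic (x - mu)^T · Sigma^{-1} · (x - mu):
  Sigma^{-1} · (x - mu) = (0.3771, -0.5475, 0.0922).
  (x - mu)^T · [Sigma^{-1} · (x - mu)] = (2)·(0.3771) + (-3)·(-0.5475) + (1)·(0.0922) = 2.4888.

Step 4 — take square root: d = √(2.4888) ≈ 1.5776.

d(x, mu) = √(2.4888) ≈ 1.5776


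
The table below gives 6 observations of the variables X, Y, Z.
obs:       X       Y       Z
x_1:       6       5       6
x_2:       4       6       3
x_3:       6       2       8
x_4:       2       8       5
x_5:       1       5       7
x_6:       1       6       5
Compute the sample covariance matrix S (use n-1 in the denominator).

Step 1 — column means:
  mean(X) = (6 + 4 + 6 + 2 + 1 + 1) / 6 = 20/6 = 3.3333
  mean(Y) = (5 + 6 + 2 + 8 + 5 + 6) / 6 = 32/6 = 5.3333
  mean(Z) = (6 + 3 + 8 + 5 + 7 + 5) / 6 = 34/6 = 5.6667

Step 2 — sample covariance S[i,j] = (1/(n-1)) · Σ_k (x_{k,i} - mean_i) · (x_{k,j} - mean_j), with n-1 = 5.
  S[X,X] = ((2.6667)·(2.6667) + (0.6667)·(0.6667) + (2.6667)·(2.6667) + (-1.3333)·(-1.3333) + (-2.3333)·(-2.3333) + (-2.3333)·(-2.3333)) / 5 = 27.3333/5 = 5.4667
  S[X,Y] = ((2.6667)·(-0.3333) + (0.6667)·(0.6667) + (2.6667)·(-3.3333) + (-1.3333)·(2.6667) + (-2.3333)·(-0.3333) + (-2.3333)·(0.6667)) / 5 = -13.6667/5 = -2.7333
  S[X,Z] = ((2.6667)·(0.3333) + (0.6667)·(-2.6667) + (2.6667)·(2.3333) + (-1.3333)·(-0.6667) + (-2.3333)·(1.3333) + (-2.3333)·(-0.6667)) / 5 = 4.6667/5 = 0.9333
  S[Y,Y] = ((-0.3333)·(-0.3333) + (0.6667)·(0.6667) + (-3.3333)·(-3.3333) + (2.6667)·(2.6667) + (-0.3333)·(-0.3333) + (0.6667)·(0.6667)) / 5 = 19.3333/5 = 3.8667
  S[Y,Z] = ((-0.3333)·(0.3333) + (0.6667)·(-2.6667) + (-3.3333)·(2.3333) + (2.6667)·(-0.6667) + (-0.3333)·(1.3333) + (0.6667)·(-0.6667)) / 5 = -12.3333/5 = -2.4667
  S[Z,Z] = ((0.3333)·(0.3333) + (-2.6667)·(-2.6667) + (2.3333)·(2.3333) + (-0.6667)·(-0.6667) + (1.3333)·(1.3333) + (-0.6667)·(-0.6667)) / 5 = 15.3333/5 = 3.0667

S is symmetric (S[j,i] = S[i,j]). Assembling:

S = [[5.4667, -2.7333, 0.9333],
 [-2.7333, 3.8667, -2.4667],
 [0.9333, -2.4667, 3.0667]]


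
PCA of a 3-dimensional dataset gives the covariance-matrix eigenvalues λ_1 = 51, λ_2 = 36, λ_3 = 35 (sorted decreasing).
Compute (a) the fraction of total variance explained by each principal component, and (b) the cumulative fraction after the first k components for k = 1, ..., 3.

Step 1 — total variance = trace(Sigma) = Σ λ_i = 51 + 36 + 35 = 122.

Step 2 — fraction explained by component i = λ_i / Σ λ:
  PC1: 51/122 = 0.418
  PC2: 36/122 = 0.2951
  PC3: 35/122 = 0.2869

Step 3 — cumulative fraction after k components = (λ_1 + ... + λ_k) / Σ λ:
  k = 1: 51/122 = 0.418
  k = 2: (51 + 36)/122 = 87/122 = 0.7131
  k = 3: (51 + 36 + 35)/122 = 122/122 = 1

Summary (fraction, with percent):

explained: PC1 0.418 (41.8%), PC2 0.2951 (29.51%), PC3 0.2869 (28.69%);  cumulative: 0.418, 0.7131, 1


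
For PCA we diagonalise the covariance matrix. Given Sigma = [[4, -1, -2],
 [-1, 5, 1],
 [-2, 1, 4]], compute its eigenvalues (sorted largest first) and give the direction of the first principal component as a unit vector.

Step 1 — characteristic polynomial p(λ) = det(λI - Sigma) = λ³ - tr·λ² + c_1·λ - det, where tr = trace, c_1 = sum of the principal 2×2 minors, det = det(Sigma):
  tr = 4 + 5 + 4 = 13,
  c_1 = (4·5 - (-1)²) + (4·4 - (-2)²) + (5·4 - (1)²) = 19 + 12 + 19 = 50,
  det = 4·(5·4 - (1)²) - (-1)·((-1)·4 - (1)·(-2)) + (-2)·((-1)·(1) - 5·(-2)) = 4·(19) - (-1)·(-2) + (-2)·(9) = 56.
  So p(λ) = λ³ - 13λ² + 50λ - 56.
Step 2 — look for an integer root (rational root theorem: any rational root is an integer divisor of 56). Testing λ = 2:
  p(2) = 8 - 52 + 100 - 56 = 0  ✓
  Dividing out (λ - 2): p(λ) = (λ - 2)(λ² - 11λ + 28).
Step 3 — remaining eigenvalues from the quadratic λ² - 11λ + 28 = 0:
  Δ = 11² - 4·28 = 121 - 112 = 9,  λ = (11 ± √9)/2 = (11 ± 3)/2 = 7 or 4.
  Sorted: λ_1 = 7,  λ_2 = 4,  λ_3 = 2  (check: sum = 13 = tr ✓).

Step 4 — unit eigenvector for λ_1 = 7: v spans the null space of (Sigma - λ_1 I), whose rows are
  r_1 = (-3, -1, -2),  r_2 = (-1, -2, 1),  r_3 = (-2, 1, -3).
  v is orthogonal to every row, so take v ∝ r_1 × r_2 = ((-1)·(1) - (-2)·(-2), (-2)·(-1) - (-3)·(1), (-3)·(-2) - (-1)·(-1)) = (-5, 5, 5).
  Rescale (divide by 5; multiply by -1 so the first nonzero entry is positive): u = (1, -1, -1).
  ||u|| = √((1)² + (-1)² + (-1)²) = √(3) ≈ 1.7321,  v_1 = u/||u|| ≈ (0.5774, -0.5774, -0.5774) (||v_1|| = 1).

λ_1 = 7,  λ_2 = 4,  λ_3 = 2;  v_1 ≈ (0.5774, -0.5774, -0.5774)


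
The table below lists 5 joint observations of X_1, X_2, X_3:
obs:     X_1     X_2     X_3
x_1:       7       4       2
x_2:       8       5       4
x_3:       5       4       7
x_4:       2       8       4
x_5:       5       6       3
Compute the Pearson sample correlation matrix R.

Step 1 — column means:
  mean(X_1) = (7 + 8 + 5 + 2 + 5) / 5 = 27/5 = 5.4
  mean(X_2) = (4 + 5 + 4 + 8 + 6) / 5 = 27/5 = 5.4
  mean(X_3) = (2 + 4 + 7 + 4 + 3) / 5 = 20/5 = 4

Step 2 — sample variances and covariances s[i,j] = (1/(n-1)) · Σ_k (x_{k,i} - mean_i) · (x_{k,j} - mean_j), with n-1 = 4:
  s[X_1,X_1] = ((1.6)·(1.6) + (2.6)·(2.6) + (-0.4)·(-0.4) + (-3.4)·(-3.4) + (-0.4)·(-0.4)) / 4 = 21.2/4 = 5.3
  s[X_1,X_2] = ((1.6)·(-1.4) + (2.6)·(-0.4) + (-0.4)·(-1.4) + (-3.4)·(2.6) + (-0.4)·(0.6)) / 4 = -11.8/4 = -2.95
  s[X_1,X_3] = ((1.6)·(-2) + (2.6)·(0) + (-0.4)·(3) + (-3.4)·(0) + (-0.4)·(-1)) / 4 = -4/4 = -1
  s[X_2,X_2] = ((-1.4)·(-1.4) + (-0.4)·(-0.4) + (-1.4)·(-1.4) + (2.6)·(2.6) + (0.6)·(0.6)) / 4 = 11.2/4 = 2.8
  s[X_2,X_3] = ((-1.4)·(-2) + (-0.4)·(0) + (-1.4)·(3) + (2.6)·(0) + (0.6)·(-1)) / 4 = -2/4 = -0.5
  s[X_3,X_3] = ((-2)·(-2) + (0)·(0) + (3)·(3) + (0)·(0) + (-1)·(-1)) / 4 = 14/4 = 3.5
  Sample standard deviations s_i = √(s[i,i]):
  s(X_1) = √(5.3) = 2.3022
  s(X_2) = √(2.8) = 1.6733
  s(X_3) = √(3.5) = 1.8708

Step 3 — r_{ij} = s_{ij} / (s_i · s_j):
  r[X_1,X_1] = 1 (diagonal).
  r[X_1,X_2] = -2.95 / (2.3022 · 1.6733) = -2.95 / 3.8523 = -0.7658
  r[X_1,X_3] = -1 / (2.3022 · 1.8708) = -1 / 4.307 = -0.2322
  r[X_2,X_2] = 1 (diagonal).
  r[X_2,X_3] = -0.5 / (1.6733 · 1.8708) = -0.5 / 3.1305 = -0.1597
  r[X_3,X_3] = 1 (diagonal).

R is symmetric with unit diagonal. Assembling:

R = [[1, -0.7658, -0.2322],
 [-0.7658, 1, -0.1597],
 [-0.2322, -0.1597, 1]]


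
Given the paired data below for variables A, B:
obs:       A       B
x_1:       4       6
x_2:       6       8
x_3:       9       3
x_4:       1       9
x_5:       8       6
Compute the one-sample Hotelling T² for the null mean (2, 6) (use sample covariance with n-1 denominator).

Step 1 — sample mean vector:
  mean(A) = (4 + 6 + 9 + 1 + 8) / 5 = 28/5 = 5.6
  mean(B) = (6 + 8 + 3 + 9 + 6) / 5 = 32/5 = 6.4
  x̄ = (5.6, 6.4),  deviation x̄ - mu_0 = (5.6, 6.4) - (2, 6) = (3.6, 0.4).

Step 2 — sample covariance matrix, S[i,j] = (1/(n-1)) · Σ_k (x_{k,i} - mean_i) · (x_{k,j} - mean_j), divisor n-1 = 4:
  S[A,A] = ((-1.6)·(-1.6) + (0.4)·(0.4) + (3.4)·(3.4) + (-4.6)·(-4.6) + (2.4)·(2.4)) / 4 = 41.2/4 = 10.3
  S[A,B] = ((-1.6)·(-0.4) + (0.4)·(1.6) + (3.4)·(-3.4) + (-4.6)·(2.6) + (2.4)·(-0.4)) / 4 = -23.2/4 = -5.8
  S[B,B] = ((-0.4)·(-0.4) + (1.6)·(1.6) + (-3.4)·(-3.4) + (2.6)·(2.6) + (-0.4)·(-0.4)) / 4 = 21.2/4 = 5.3
  S = [[10.3, -5.8],
 [-5.8, 5.3]].

Step 3 — invert S. det(S) = 10.3·5.3 - (-5.8)² = 20.95.
  S^{-1} = (1/det) · [[d, -b], [-b, a]] = [[0.253, 0.2768],
 [0.2768, 0.4916]].

Step 4 — quadratic form (x̄ - mu_0)^T · S^{-1} · (x̄ - mu_0):
  S^{-1} · (x̄ - mu_0) = (1.0215, 1.1933),
  (x̄ - mu_0)^T · [...] = (3.6)·(1.0215) + (0.4)·(1.1933) = 4.1547.

Step 5 — scale by n: T² = 5 · 4.1547 = 20.7733.

T² ≈ 20.7733


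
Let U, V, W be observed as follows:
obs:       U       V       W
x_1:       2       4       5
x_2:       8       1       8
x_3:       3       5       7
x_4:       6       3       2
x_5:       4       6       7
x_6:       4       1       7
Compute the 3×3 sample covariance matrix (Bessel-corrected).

Step 1 — column means:
  mean(U) = (2 + 8 + 3 + 6 + 4 + 4) / 6 = 27/6 = 4.5
  mean(V) = (4 + 1 + 5 + 3 + 6 + 1) / 6 = 20/6 = 3.3333
  mean(W) = (5 + 8 + 7 + 2 + 7 + 7) / 6 = 36/6 = 6

Step 2 — sample covariance S[i,j] = (1/(n-1)) · Σ_k (x_{k,i} - mean_i) · (x_{k,j} - mean_j), with n-1 = 5.
  S[U,U] = ((-2.5)·(-2.5) + (3.5)·(3.5) + (-1.5)·(-1.5) + (1.5)·(1.5) + (-0.5)·(-0.5) + (-0.5)·(-0.5)) / 5 = 23.5/5 = 4.7
  S[U,V] = ((-2.5)·(0.6667) + (3.5)·(-2.3333) + (-1.5)·(1.6667) + (1.5)·(-0.3333) + (-0.5)·(2.6667) + (-0.5)·(-2.3333)) / 5 = -13/5 = -2.6
  S[U,W] = ((-2.5)·(-1) + (3.5)·(2) + (-1.5)·(1) + (1.5)·(-4) + (-0.5)·(1) + (-0.5)·(1)) / 5 = 1/5 = 0.2
  S[V,V] = ((0.6667)·(0.6667) + (-2.3333)·(-2.3333) + (1.6667)·(1.6667) + (-0.3333)·(-0.3333) + (2.6667)·(2.6667) + (-2.3333)·(-2.3333)) / 5 = 21.3333/5 = 4.2667
  S[V,W] = ((0.6667)·(-1) + (-2.3333)·(2) + (1.6667)·(1) + (-0.3333)·(-4) + (2.6667)·(1) + (-2.3333)·(1)) / 5 = -2/5 = -0.4
  S[W,W] = ((-1)·(-1) + (2)·(2) + (1)·(1) + (-4)·(-4) + (1)·(1) + (1)·(1)) / 5 = 24/5 = 4.8

S is symmetric (S[j,i] = S[i,j]). Assembling:

S = [[4.7, -2.6, 0.2],
 [-2.6, 4.2667, -0.4],
 [0.2, -0.4, 4.8]]


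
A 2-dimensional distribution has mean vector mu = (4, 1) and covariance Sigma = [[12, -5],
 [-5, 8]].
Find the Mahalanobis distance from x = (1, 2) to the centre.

Step 1 — centre the observation: (x - mu) = (-3, 1).

Step 2 — invert Sigma. det(Sigma) = 12·8 - (-5)² = 71.
  Sigma^{-1} = (1/det) · [[d, -b], [-b, a]] = [[0.1127, 0.0704],
 [0.0704, 0.169]].

Step 3 — form the quadratic (x - mu)^T · Sigma^{-1} · (x - mu):
  Sigma^{-1} · (x - mu) = (-0.2676, -0.0423).
  (x - mu)^T · [Sigma^{-1} · (x - mu)] = (-3)·(-0.2676) + (1)·(-0.0423) = 0.7606.

Step 4 — take square root: d = √(0.7606) ≈ 0.8721.

d(x, mu) = √(0.7606) ≈ 0.8721
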